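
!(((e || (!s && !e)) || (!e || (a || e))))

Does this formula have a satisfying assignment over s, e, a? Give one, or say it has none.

The formula is unsatisfiable.

Case e = True: the formula becomes !((True || True)) = False.
Case e = False: the formula becomes !((!s || True)) = False.
Both cases fail — unsatisfiable.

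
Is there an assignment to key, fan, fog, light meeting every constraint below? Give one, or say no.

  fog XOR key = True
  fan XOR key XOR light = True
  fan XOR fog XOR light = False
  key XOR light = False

key: True; fan: True; fog: False; light: True

fog XOR key = F XOR T = True ✓
fan XOR key XOR light = T XOR T XOR T = True ✓
fan XOR fog XOR light = T XOR F XOR T = False ✓
key XOR light = T XOR T = False ✓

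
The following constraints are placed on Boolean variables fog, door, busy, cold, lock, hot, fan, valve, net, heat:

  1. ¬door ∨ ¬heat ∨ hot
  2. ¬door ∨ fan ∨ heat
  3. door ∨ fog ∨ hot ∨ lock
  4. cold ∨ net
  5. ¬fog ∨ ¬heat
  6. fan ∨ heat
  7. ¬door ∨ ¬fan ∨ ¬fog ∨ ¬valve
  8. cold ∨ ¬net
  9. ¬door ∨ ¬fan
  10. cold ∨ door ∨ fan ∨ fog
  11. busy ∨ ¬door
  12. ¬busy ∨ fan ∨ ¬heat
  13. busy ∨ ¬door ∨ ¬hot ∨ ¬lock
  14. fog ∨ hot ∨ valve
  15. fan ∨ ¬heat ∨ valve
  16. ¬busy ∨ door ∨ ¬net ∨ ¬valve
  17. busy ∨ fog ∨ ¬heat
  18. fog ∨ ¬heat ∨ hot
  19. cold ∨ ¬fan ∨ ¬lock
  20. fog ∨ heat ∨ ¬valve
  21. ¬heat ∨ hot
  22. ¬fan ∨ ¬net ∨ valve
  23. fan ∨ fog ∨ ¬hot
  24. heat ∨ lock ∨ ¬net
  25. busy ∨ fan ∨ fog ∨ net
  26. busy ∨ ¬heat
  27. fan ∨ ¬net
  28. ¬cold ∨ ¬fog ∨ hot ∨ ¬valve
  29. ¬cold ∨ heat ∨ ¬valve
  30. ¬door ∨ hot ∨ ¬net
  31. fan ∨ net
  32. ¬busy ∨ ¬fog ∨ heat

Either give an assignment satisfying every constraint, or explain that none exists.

Set fog = False.
Try door = True:
  (¬door ∨ ¬fan) forces fan = False.
  (¬door ∨ fan ∨ heat) forces heat = True.
  (¬door ∨ ¬heat ∨ hot) forces hot = True.
  clause (fan ∨ fog ∨ ¬hot) is falsified — backtrack.
So door = False.
Set busy = True.
Set cold = True.
Set lock = True.
Set hot = True.
  then (fan ∨ fog ∨ ¬hot) forces fan = True.
Set valve = False.
  then (¬fan ∨ ¬net ∨ valve) forces net = False.
Set heat = True.
All clauses satisfied.

fog: False, door: False, busy: True, cold: True, lock: True, hot: True, fan: True, valve: False, net: False, heat: True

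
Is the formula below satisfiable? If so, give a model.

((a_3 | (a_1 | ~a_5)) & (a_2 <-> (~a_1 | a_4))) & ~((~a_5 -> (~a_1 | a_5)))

a_1: True, a_2: True, a_3: True, a_4: True, a_5: False

  (a_3 | (a_1 | ~a_5)) & (a_2 <-> (~a_1 | a_4)) = True
    a_3 | (a_1 | ~a_5) = True
      a_1 | ~a_5 = True
        ~a_5 = True
    a_2 <-> (~a_1 | a_4) = True
      ~a_1 | a_4 = True
        ~a_1 = False
  ~((~a_5 -> (~a_1 | a_5))) = True
    ~a_5 -> (~a_1 | a_5) = False
      ~a_5 = True
      ~a_1 | a_5 = False
        ~a_1 = False
Both conjuncts True, so the formula holds.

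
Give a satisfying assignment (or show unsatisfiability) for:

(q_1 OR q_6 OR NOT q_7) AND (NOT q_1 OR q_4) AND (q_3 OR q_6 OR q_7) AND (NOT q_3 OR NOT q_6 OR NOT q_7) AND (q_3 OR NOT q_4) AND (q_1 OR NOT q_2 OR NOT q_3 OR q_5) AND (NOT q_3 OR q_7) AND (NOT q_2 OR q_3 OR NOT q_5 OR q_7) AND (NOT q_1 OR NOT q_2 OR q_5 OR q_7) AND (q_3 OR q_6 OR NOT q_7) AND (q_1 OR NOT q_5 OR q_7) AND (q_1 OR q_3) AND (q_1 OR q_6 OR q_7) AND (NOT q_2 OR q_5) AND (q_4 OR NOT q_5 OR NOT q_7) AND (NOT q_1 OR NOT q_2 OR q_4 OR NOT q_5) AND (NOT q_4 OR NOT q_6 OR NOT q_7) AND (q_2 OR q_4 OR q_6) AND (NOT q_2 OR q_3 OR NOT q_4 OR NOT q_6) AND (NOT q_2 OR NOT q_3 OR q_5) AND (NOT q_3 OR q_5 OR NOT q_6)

q_1: True, q_2: False, q_3: True, q_4: True, q_5: True, q_6: False, q_7: True

Try q_1 = False:
  (q_1 OR q_3) forces q_3 = True.
  (NOT q_3 OR q_7) forces q_7 = True.
  (q_1 OR q_6 OR NOT q_7) forces q_6 = True.
  clause (NOT q_3 OR NOT q_6 OR NOT q_7) is falsified — backtrack.
So q_1 = True.
  then (NOT q_1 OR q_4) forces q_4 = True.
  then (q_3 OR NOT q_4) forces q_3 = True.
  then (NOT q_3 OR q_7) forces q_7 = True.
  then (NOT q_4 OR NOT q_6 OR NOT q_7) forces q_6 = False.
Set q_2 = False.
Set q_5 = True.
All clauses satisfied.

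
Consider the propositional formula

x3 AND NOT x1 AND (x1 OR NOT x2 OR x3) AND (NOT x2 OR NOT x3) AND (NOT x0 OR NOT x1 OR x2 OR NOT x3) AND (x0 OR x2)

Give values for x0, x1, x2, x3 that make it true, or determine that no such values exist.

Unit clause (x3) forces x3 = True.
Unit clause (NOT x1) forces x1 = False.
In (NOT x2 OR NOT x3) only NOT x2 is left, so x2 = False.
In (x0 OR x2) only x0 is left, so x0 = True.
All clauses satisfied.

x0=T; x1=F; x2=F; x3=T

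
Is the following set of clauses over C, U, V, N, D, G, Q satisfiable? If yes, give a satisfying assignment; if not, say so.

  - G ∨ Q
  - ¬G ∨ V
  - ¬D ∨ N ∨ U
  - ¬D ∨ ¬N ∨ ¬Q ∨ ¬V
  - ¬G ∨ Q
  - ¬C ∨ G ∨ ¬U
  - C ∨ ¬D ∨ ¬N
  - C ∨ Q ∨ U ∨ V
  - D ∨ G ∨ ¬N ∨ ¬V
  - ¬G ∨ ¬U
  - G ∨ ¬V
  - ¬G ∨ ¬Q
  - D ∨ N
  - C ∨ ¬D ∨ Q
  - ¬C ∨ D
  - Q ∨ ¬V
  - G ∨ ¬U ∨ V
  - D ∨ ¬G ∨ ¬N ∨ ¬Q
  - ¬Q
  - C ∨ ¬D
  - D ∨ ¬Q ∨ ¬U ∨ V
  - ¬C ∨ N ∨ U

Case Q = True:
  Clause (¬Q) is falsified — contradiction.
Case Q = False:
  (G ∨ Q) forces G = True.
  Clause (¬G ∨ Q) is falsified — contradiction.
Both cases fail, so the formula is unsatisfiable.

Unsatisfiable — no assignment works.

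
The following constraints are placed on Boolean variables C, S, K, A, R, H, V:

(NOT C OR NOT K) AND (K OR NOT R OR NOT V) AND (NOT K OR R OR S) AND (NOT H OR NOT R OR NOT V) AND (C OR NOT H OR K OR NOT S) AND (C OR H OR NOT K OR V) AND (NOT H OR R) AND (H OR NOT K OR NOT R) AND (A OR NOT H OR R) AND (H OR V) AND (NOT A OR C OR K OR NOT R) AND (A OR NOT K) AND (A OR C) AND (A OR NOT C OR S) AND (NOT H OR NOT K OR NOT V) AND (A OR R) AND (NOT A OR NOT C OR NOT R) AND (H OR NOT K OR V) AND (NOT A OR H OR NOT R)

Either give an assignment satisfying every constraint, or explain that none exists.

C: False, S: True, K: False, A: True, R: False, H: False, V: True

Set C = False.
  then (A OR C) forces A = True.
Set S = True.
Set K = False.
  then (C OR NOT H OR K OR NOT S) forces H = False.
  then (H OR V) forces V = True.
  then (NOT A OR C OR K OR NOT R) forces R = False.
All clauses satisfied.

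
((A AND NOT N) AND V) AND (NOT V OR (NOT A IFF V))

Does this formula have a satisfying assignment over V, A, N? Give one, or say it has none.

UNSATISFIABLE

Case V = True: the formula simplifies to (A AND NOT N) AND NOT A.
  A = True: the conjunct NOT A is False.
  A = False: the conjunct A is False.
Case V = False: the conjunct V is False.
Both cases fail — unsatisfiable.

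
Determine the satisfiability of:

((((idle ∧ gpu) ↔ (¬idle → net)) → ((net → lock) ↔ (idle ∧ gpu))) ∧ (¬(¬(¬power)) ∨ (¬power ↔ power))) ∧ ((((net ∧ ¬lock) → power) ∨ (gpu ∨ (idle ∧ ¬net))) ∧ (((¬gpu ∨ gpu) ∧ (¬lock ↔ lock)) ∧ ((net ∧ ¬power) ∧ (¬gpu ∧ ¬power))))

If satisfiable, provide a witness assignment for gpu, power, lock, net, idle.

The conjunct ¬lock ↔ lock is unsatisfiable on its own:
  lock=F: evaluates to False.
  lock=T: evaluates to False.
So the whole conjunction is unsatisfiable.

The formula is unsatisfiable.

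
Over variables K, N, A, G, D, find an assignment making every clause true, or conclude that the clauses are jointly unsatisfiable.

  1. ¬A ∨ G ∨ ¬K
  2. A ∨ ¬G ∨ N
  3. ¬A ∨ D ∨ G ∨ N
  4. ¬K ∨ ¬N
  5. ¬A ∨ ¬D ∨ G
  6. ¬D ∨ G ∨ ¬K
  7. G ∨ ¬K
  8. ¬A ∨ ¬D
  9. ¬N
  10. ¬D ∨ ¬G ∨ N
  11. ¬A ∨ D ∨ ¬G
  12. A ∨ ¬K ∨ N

K = False, N = False, A = False, G = False, D = False

Unit clause (¬N) forces N = False.
Try K = True:
  (G ∨ ¬K) forces G = True.
  (A ∨ ¬G ∨ N) forces A = True.
  (¬A ∨ ¬D) forces D = False.
  clause (¬A ∨ D ∨ ¬G) is falsified — backtrack.
So K = False.
Try A = True:
  (¬A ∨ ¬D) forces D = False.
  (¬A ∨ D ∨ G ∨ N) forces G = True.
  clause (¬A ∨ D ∨ ¬G) is falsified — backtrack.
So A = False.
  then (A ∨ ¬G ∨ N) forces G = False.
Set D = False.
All clauses satisfied.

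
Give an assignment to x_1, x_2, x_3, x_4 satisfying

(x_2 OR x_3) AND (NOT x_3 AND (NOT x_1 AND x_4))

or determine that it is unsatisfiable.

x_1=F, x_2=T, x_3=F, x_4=T

  x_2 OR x_3 = True
  NOT x_3 AND (NOT x_1 AND x_4) = True
    NOT x_3 = True
    NOT x_1 AND x_4 = True
      NOT x_1 = True
Both conjuncts True, so the formula holds.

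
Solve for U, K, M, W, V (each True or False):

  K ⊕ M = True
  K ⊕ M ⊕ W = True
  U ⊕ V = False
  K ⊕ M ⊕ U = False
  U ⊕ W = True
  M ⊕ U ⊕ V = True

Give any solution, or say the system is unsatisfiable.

U = True, K = False, M = True, W = False, V = True

K ⊕ M = F ⊕ T = True ✓
K ⊕ M ⊕ W = F ⊕ T ⊕ F = True ✓
U ⊕ V = T ⊕ T = False ✓
K ⊕ M ⊕ U = F ⊕ T ⊕ T = False ✓
U ⊕ W = T ⊕ F = True ✓
M ⊕ U ⊕ V = T ⊕ T ⊕ T = True ✓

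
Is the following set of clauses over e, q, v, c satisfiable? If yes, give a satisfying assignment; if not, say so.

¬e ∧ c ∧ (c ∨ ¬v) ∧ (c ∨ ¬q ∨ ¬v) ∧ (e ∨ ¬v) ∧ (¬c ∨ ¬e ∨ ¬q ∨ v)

Unit clause (¬e) forces e = False.
Unit clause (c) forces c = True.
In (e ∨ ¬v) only ¬v is left, so v = False.
Set q = False.
All clauses satisfied.

e = False, q = False, v = False, c = True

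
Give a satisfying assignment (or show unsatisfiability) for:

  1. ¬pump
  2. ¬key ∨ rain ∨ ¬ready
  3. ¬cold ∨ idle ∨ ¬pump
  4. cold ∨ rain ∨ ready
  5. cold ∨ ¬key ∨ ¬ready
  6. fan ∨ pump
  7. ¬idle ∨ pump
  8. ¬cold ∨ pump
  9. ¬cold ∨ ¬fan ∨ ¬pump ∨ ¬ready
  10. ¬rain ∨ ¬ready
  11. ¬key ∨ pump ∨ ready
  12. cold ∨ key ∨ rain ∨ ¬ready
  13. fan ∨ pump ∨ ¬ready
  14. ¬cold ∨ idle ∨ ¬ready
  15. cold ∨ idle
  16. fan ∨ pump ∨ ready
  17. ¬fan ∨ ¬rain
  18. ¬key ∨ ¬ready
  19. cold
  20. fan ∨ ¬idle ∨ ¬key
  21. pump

Unsatisfiable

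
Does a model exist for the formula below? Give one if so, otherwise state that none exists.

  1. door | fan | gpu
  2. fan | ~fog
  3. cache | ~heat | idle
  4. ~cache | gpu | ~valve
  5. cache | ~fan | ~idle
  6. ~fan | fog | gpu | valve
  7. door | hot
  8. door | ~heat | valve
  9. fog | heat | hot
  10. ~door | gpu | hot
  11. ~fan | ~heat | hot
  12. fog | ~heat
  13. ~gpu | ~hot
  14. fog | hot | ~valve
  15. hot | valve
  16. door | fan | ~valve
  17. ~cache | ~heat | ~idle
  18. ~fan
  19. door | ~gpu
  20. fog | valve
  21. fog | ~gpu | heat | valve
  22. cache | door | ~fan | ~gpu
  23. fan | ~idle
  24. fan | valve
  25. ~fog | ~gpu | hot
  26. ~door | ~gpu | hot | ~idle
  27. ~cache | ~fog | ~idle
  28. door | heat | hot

hot=T; heat=F; fog=F; door=T; fan=F; gpu=F; valve=T; cache=F; idle=F

Unit clause (~fan) forces fan = False.
In (fan | ~idle) only ~idle is left, so idle = False.
In (fan | valve) only valve is left, so valve = True.
In (fan | ~fog) only ~fog is left, so fog = False.
In (fog | ~heat) only ~heat is left, so heat = False.
In (fog | hot | ~valve) only hot is left, so hot = True.
In (door | fan | ~valve) only door is left, so door = True.
In (~gpu | ~hot) only ~gpu is left, so gpu = False.
In (~cache | gpu | ~valve) only ~cache is left, so cache = False.
All clauses satisfied.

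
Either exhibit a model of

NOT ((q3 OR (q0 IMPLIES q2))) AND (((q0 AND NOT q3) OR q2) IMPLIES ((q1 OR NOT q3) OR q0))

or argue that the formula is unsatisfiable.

q0 = True; q1 = False; q2 = False; q3 = False

  NOT ((q3 OR (q0 IMPLIES q2))) = True
    q3 OR (q0 IMPLIES q2) = False
      q0 IMPLIES q2 = False
  ((q0 AND NOT q3) OR q2) IMPLIES ((q1 OR NOT q3) OR q0) = True
    (q0 AND NOT q3) OR q2 = True
      q0 AND NOT q3 = True
        NOT q3 = True
    (q1 OR NOT q3) OR q0 = True
      q1 OR NOT q3 = True
        NOT q3 = True
Both conjuncts True, so the formula holds.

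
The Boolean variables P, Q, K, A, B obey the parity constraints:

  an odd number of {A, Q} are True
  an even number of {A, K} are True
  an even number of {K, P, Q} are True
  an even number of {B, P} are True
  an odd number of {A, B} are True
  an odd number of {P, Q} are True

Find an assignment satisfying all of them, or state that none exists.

Unsatisfiable — no assignment works.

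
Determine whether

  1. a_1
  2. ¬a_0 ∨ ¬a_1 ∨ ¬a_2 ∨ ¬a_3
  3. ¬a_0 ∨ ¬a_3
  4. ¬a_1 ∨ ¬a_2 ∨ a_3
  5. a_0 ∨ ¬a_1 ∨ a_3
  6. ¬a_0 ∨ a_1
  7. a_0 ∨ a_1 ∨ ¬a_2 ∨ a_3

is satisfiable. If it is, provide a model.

a_0=T; a_1=T; a_2=F; a_3=F

Unit clause (a_1) forces a_1 = True.
Set a_0 = True.
  then (¬a_0 ∨ ¬a_3) forces a_3 = False.
  then (¬a_1 ∨ ¬a_2 ∨ a_3) forces a_2 = False.
Check each clause:
  (a_1): a_1 holds.
  (¬a_0 ∨ ¬a_1 ∨ ¬a_2 ∨ ¬a_3): ¬a_2 holds.
  (¬a_0 ∨ ¬a_3): ¬a_3 holds.
  (¬a_1 ∨ ¬a_2 ∨ a_3): ¬a_2 holds.
  (a_0 ∨ ¬a_1 ∨ a_3): a_0 holds.
  (¬a_0 ∨ a_1): a_1 holds.
  (a_0 ∨ a_1 ∨ ¬a_2 ∨ a_3): a_0 holds.
All clauses satisfied.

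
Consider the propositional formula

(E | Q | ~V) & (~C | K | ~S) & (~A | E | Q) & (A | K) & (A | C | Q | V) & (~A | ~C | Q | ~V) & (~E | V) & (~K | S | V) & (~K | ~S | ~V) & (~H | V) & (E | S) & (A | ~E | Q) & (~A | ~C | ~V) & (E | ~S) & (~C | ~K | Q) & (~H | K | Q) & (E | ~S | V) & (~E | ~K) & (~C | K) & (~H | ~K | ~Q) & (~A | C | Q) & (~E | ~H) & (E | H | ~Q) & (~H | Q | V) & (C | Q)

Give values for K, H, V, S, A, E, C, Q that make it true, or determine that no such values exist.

K: False; H: False; V: True; S: True; A: True; E: True; C: False; Q: True

Set K = False.
  then (A | K) forces A = True.
  then (~C | K) forces C = False.
  then (~A | C | Q) forces Q = True.
Try H = True:
  (~H | V) forces V = True.
  (~E | ~H) forces E = False.
  (E | S) forces S = True.
  clause (E | ~S) is falsified — backtrack.
So H = False.
  then (E | H | ~Q) forces E = True.
  then (~E | V) forces V = True.
Set S = True.
All clauses satisfied.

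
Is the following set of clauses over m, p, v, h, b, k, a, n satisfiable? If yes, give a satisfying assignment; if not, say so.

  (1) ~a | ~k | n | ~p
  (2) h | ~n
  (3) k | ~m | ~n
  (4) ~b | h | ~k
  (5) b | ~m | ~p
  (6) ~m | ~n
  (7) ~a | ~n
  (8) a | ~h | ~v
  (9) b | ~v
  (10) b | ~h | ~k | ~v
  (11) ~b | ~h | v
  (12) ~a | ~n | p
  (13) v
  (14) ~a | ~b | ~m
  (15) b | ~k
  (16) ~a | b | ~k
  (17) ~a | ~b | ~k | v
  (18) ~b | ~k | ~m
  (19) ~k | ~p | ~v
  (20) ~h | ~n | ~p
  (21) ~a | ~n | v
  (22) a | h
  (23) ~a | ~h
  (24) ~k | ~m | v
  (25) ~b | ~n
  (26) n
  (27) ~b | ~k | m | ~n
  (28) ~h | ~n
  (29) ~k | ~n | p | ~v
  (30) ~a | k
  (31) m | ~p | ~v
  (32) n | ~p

Unsatisfiable — no assignment works.

Case n = True:
  (h | ~n) forces h = True.
  Clause (~h | ~n) is falsified — contradiction.
Case n = False:
  Clause (n) is falsified — contradiction.
Both cases fail, so the formula is unsatisfiable.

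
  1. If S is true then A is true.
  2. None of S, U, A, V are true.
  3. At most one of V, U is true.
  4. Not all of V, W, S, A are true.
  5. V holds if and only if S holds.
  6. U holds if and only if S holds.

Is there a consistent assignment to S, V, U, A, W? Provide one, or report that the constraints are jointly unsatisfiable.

S: False, V: False, U: False, A: False, W: False

  (1) S=F ⇒ A: vacuous ✓
  (2) {S, U, A, V}: 0 true — none ✓
  (3) {V, U}: 0 true — at most one ✓
  (4) {V, W, S, A}: 0/4 true — not all ✓
  (5) V=F, S=F — same ✓
  (6) U=F, S=F — same ✓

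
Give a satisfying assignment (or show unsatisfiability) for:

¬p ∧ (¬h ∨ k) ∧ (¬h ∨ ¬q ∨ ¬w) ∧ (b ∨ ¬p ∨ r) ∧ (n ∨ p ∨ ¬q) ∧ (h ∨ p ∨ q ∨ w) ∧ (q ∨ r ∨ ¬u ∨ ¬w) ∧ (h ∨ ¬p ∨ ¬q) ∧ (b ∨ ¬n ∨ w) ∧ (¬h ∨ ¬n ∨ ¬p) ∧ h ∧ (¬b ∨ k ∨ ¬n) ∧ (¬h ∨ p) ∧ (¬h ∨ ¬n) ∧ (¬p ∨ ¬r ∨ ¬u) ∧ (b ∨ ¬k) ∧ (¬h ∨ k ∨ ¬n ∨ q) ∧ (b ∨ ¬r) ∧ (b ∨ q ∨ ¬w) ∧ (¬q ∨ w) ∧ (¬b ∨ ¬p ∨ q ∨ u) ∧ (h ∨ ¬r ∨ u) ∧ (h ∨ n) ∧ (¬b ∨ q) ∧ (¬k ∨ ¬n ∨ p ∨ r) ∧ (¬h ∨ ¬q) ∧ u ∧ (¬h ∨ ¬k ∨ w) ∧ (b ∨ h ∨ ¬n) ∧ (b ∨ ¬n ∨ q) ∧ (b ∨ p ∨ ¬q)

Unsatisfiable — no assignment works.

Case h = True:
  (¬p) forces p = False.
  Clause (¬h ∨ p) is falsified — contradiction.
Case h = False:
  Clause (h) is falsified — contradiction.
Both cases fail, so the formula is unsatisfiable.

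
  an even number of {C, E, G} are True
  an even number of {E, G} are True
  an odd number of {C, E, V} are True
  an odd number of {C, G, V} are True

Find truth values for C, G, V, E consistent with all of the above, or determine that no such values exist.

C=F, G=F, V=T, E=F

{C, E, G}: 0 true → even ✓
{E, G}: 0 true → even ✓
{C, E, V}: 1 true → odd ✓
{C, G, V}: 1 true → odd ✓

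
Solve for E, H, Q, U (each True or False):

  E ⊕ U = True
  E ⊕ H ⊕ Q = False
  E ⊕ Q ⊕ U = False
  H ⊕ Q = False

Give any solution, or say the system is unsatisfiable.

E = False; H = True; Q = True; U = True

E ⊕ U = F ⊕ T = True ✓
E ⊕ H ⊕ Q = F ⊕ T ⊕ T = False ✓
E ⊕ Q ⊕ U = F ⊕ T ⊕ T = False ✓
H ⊕ Q = T ⊕ T = False ✓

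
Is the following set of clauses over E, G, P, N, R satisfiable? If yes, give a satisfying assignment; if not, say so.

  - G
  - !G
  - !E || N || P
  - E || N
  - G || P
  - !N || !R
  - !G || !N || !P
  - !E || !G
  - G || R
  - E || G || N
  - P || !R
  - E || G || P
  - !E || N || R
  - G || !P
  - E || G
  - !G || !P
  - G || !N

No satisfying assignment exists.

Case G = True:
  Clause (!G) is falsified — contradiction.
Case G = False:
  Clause (G) is falsified — contradiction.
Both cases fail, so the formula is unsatisfiable.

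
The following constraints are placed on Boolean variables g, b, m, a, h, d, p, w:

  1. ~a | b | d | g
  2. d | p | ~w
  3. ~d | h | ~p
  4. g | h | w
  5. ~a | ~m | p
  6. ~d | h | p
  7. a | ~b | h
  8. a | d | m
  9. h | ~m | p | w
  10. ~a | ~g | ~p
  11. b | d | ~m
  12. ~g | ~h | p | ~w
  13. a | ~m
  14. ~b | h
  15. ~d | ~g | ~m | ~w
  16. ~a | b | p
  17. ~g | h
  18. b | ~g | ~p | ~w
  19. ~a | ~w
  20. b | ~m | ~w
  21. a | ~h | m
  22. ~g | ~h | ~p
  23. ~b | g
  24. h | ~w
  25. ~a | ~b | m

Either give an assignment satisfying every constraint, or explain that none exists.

g: False, b: False, m: True, a: True, h: True, d: True, p: True, w: False

Set g = False.
  then (~b | g) forces b = False.
Set m = True.
  then (b | d | ~m) forces d = True.
  then (a | ~m) forces a = True.
  then (~a | b | p) forces p = True.
  then (~a | ~w) forces w = False.
  then (~d | h | ~p) forces h = True.
All clauses satisfied.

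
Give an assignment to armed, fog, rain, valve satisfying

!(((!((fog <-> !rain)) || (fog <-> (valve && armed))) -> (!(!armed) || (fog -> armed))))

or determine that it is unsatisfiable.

armed: False; fog: True; rain: True; valve: True

  !(((!((fog <-> !rain)) || (fog <-> (valve && armed))) -> (!(!armed) || (fog -> armed)))) = True
    (!((fog <-> !rain)) || (fog <-> (valve && armed))) -> (!(!armed) || (fog -> armed)) = False
      !((fog <-> !rain)) || (fog <-> (valve && armed)) = True
        !((fog <-> !rain)) = True
          fog <-> !rain = False
            !rain = False
        fog <-> (valve && armed) = False
          valve && armed = False
      !(!armed) || (fog -> armed) = False
        !(!armed) = False
          !armed = True
        fog -> armed = False
The formula evaluates to True.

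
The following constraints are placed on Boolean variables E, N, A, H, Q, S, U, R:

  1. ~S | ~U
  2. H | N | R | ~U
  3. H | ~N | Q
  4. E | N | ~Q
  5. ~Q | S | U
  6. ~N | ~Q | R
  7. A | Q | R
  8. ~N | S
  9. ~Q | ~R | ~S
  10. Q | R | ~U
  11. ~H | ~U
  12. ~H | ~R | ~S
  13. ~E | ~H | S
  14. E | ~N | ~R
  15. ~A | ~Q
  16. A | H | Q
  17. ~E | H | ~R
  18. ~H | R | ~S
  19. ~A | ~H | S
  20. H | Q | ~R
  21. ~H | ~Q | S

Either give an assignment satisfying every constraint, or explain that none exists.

Set E = True.
Set N = False.
Set A = False.
Try H = True:
  (~H | ~U) forces U = False.
  (~E | ~H | S) forces S = True.
  (~H | ~R | ~S) forces R = False.
  clause (~H | R | ~S) is falsified — backtrack.
So H = False.
  then (A | H | Q) forces Q = True.
  then (~E | H | ~R) forces R = False.
  then (H | N | R | ~U) forces U = False.
  then (~Q | S | U) forces S = True.
All clauses satisfied.

E = True; N = False; A = False; H = False; Q = True; S = True; U = False; R = False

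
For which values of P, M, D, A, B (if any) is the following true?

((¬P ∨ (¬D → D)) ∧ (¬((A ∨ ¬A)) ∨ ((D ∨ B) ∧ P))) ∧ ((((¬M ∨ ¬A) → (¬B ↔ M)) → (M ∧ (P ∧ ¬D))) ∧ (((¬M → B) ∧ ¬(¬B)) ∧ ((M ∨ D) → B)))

P=T, M=T, D=T, A=F, B=T

  (¬P ∨ (¬D → D)) ∧ (¬((A ∨ ¬A)) ∨ ((D ∨ B) ∧ P)) = True
    ¬P ∨ (¬D → D) = True
      ¬P = False
      ¬D → D = True
        ¬D = False
    ¬((A ∨ ¬A)) ∨ ((D ∨ B) ∧ P) = True
      ¬((A ∨ ¬A)) = False
        A ∨ ¬A = True
          ¬A = True
      (D ∨ B) ∧ P = True
        D ∨ B = True
  (((¬M ∨ ¬A) → (¬B ↔ M)) → (M ∧ (P ∧ ¬D))) ∧ (((¬M → B) ∧ ¬(¬B)) ∧ ((M ∨ D) → B)) = True
    ((¬M ∨ ¬A) → (¬B ↔ M)) → (M ∧ (P ∧ ¬D)) = True
      (¬M ∨ ¬A) → (¬B ↔ M) = False
        ¬M ∨ ¬A = True
          ¬M = False
          ¬A = True
        ¬B ↔ M = False
          ¬B = False
      M ∧ (P ∧ ¬D) = False
        P ∧ ¬D = False
          ¬D = False
    ((¬M → B) ∧ ¬(¬B)) ∧ ((M ∨ D) → B) = True
      (¬M → B) ∧ ¬(¬B) = True
        ¬M → B = True
          ¬M = False
        ¬(¬B) = True
          ¬B = False
      (M ∨ D) → B = True
        M ∨ D = True
Both conjuncts True, so the formula holds.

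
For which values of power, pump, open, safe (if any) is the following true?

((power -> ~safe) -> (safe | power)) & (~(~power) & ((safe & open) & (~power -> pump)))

power=T, pump=F, open=T, safe=T

  (power -> ~safe) -> (safe | power) = True
    power -> ~safe = False
      ~safe = False
    safe | power = True
  ~(~power) & ((safe & open) & (~power -> pump)) = True
    ~(~power) = True
      ~power = False
    (safe & open) & (~power -> pump) = True
      safe & open = True
      ~power -> pump = True
        ~power = False
Both conjuncts True, so the formula holds.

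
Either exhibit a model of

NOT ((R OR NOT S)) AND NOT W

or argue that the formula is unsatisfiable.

W: False, S: True, R: False

  NOT ((R OR NOT S)) = True
    R OR NOT S = False
      NOT S = False
  NOT W = True
Both conjuncts True, so the formula holds.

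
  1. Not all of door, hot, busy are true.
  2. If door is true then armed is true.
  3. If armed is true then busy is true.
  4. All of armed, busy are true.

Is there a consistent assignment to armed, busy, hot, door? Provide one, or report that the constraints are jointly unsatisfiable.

armed: True, busy: True, hot: True, door: False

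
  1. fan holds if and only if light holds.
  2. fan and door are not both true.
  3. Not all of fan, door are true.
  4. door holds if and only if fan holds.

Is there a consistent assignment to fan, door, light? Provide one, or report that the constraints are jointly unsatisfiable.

fan = False, door = False, light = False

  (1) fan=F, light=F — same ✓
  (2) fan=F, door=F — not both ✓
  (3) {fan, door}: 0/2 true — not all ✓
  (4) door=F, fan=F — same ✓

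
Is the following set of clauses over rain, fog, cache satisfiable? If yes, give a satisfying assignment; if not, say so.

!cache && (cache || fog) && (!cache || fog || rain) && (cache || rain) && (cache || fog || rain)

rain = True; fog = True; cache = False

Unit clause (!cache) forces cache = False.
In (cache || fog) only fog is left, so fog = True.
In (cache || rain) only rain is left, so rain = True.
Check each clause:
  (!cache): !cache holds.
  (cache || fog): fog holds.
  (!cache || fog || rain): !cache holds.
  (cache || rain): rain holds.
  (cache || fog || rain): fog holds.
All clauses satisfied.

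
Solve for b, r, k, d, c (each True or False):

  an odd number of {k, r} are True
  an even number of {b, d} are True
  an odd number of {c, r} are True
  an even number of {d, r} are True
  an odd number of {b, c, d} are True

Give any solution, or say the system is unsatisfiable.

b = False; r = False; k = True; d = False; c = True

{k, r}: 1 true → odd ✓
{b, d}: 0 true → even ✓
{c, r}: 1 true → odd ✓
{d, r}: 0 true → even ✓
{b, c, d}: 1 true → odd ✓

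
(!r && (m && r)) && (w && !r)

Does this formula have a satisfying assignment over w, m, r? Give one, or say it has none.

The formula is unsatisfiable.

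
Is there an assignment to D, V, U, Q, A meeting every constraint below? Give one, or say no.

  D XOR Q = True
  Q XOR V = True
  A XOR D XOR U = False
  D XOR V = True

Unsatisfiable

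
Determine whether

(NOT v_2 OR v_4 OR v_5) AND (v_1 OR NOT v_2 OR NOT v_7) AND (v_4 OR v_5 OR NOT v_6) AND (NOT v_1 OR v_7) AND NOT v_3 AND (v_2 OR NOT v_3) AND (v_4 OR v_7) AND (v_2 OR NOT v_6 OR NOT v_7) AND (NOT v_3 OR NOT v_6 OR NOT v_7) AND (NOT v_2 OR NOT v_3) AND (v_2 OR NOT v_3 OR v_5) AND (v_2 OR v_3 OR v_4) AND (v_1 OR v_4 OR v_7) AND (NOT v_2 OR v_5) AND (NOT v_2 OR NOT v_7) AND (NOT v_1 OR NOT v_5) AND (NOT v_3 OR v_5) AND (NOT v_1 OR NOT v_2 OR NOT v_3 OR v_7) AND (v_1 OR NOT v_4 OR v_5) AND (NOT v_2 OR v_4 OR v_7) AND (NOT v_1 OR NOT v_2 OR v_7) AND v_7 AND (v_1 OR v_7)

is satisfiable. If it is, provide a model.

Unit clause (NOT v_3) forces v_3 = False.
Unit clause (v_7) forces v_7 = True.
In (NOT v_2 OR NOT v_7) only NOT v_2 is left, so v_2 = False.
In (v_2 OR NOT v_6 OR NOT v_7) only NOT v_6 is left, so v_6 = False.
In (v_2 OR v_3 OR v_4) only v_4 is left, so v_4 = True.
Set v_1 = False.
  then (v_1 OR NOT v_4 OR v_5) forces v_5 = True.
All clauses satisfied.

v_1 = False; v_2 = False; v_3 = False; v_4 = True; v_5 = True; v_6 = False; v_7 = True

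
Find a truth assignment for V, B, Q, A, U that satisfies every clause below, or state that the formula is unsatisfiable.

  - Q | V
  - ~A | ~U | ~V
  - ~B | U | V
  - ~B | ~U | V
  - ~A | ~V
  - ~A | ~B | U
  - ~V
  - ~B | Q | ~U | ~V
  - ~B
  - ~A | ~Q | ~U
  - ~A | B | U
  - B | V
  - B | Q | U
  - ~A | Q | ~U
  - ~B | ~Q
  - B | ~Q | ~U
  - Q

Case B = True:
  Clause (~B) is falsified — contradiction.
Case B = False:
  (~V) forces V = False.
  Clause (B | V) is falsified — contradiction.
Both cases fail, so the formula is unsatisfiable.

Unsatisfiable — no assignment works.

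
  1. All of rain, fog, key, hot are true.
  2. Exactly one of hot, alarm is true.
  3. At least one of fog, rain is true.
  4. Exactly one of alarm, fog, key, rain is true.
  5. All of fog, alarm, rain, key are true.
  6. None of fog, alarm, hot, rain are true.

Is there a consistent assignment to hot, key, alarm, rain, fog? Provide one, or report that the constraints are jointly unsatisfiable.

Case hot = True:
  Constraint (6) is violated (hot=T) — contradiction.
Case hot = False:
  Constraint (1) is violated (hot=F) — contradiction.
Both cases fail — unsatisfiable.

UNSATISFIABLE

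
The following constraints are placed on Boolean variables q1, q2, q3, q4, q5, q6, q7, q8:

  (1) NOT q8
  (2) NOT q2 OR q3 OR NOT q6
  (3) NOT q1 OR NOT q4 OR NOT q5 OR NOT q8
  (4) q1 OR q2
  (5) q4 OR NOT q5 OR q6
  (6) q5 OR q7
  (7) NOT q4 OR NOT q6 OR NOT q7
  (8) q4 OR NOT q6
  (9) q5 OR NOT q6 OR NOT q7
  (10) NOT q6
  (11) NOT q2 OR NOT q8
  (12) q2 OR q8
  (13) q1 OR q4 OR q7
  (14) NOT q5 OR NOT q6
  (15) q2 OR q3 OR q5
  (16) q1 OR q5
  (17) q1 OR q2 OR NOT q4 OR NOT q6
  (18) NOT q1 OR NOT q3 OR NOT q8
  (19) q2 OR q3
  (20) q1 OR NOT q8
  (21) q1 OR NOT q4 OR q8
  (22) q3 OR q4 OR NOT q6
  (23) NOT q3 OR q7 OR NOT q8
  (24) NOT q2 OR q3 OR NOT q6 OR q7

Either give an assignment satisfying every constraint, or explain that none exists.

q1 = True, q2 = True, q3 = True, q4 = True, q5 = True, q6 = False, q7 = True, q8 = False

Unit clause (NOT q8) forces q8 = False.
Unit clause (NOT q6) forces q6 = False.
In (q2 OR q8) only q2 is left, so q2 = True.
Try q1 = False:
  (q1 OR q5) forces q5 = True.
  (q4 OR NOT q5 OR q6) forces q4 = True.
  clause (q1 OR NOT q4 OR q8) is falsified — backtrack.
So q1 = True.
Set q3 = True.
Set q4 = True.
Set q5 = True.
Set q7 = True.
All clauses satisfied.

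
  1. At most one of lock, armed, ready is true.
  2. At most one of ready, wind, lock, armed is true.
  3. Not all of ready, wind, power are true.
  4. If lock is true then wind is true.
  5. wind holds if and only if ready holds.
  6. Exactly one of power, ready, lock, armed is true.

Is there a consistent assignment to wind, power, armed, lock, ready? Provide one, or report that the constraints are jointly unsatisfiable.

wind: False, power: False, armed: True, lock: False, ready: False

  (1) {lock, armed, ready}: 1 true — at most one ✓
  (2) {ready, wind, lock, armed}: 1 true — at most one ✓
  (3) {ready, wind, power}: 0/3 true — not all ✓
  (4) lock=F ⇒ wind: vacuous ✓
  (5) wind=F, ready=F — same ✓
  (6) {power, ready, lock, armed}: 1 true — exactly one ✓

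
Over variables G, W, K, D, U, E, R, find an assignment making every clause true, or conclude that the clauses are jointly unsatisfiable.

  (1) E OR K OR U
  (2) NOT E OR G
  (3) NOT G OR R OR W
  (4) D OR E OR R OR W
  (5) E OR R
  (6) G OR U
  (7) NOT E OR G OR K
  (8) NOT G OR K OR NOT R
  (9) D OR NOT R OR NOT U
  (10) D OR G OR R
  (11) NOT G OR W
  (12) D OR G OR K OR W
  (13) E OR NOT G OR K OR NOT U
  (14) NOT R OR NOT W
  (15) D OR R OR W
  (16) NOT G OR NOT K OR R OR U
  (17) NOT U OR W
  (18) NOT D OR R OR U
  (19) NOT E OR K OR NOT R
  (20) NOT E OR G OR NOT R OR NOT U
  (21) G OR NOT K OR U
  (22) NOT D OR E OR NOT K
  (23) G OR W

Set G = True.
  then (NOT G OR W) forces W = True.
  then (NOT R OR NOT W) forces R = False.
  then (E OR R) forces E = True.
Set K = False.
Set D = False.
Set U = True.
All clauses satisfied.

G: True, W: True, K: False, D: False, U: True, E: True, R: False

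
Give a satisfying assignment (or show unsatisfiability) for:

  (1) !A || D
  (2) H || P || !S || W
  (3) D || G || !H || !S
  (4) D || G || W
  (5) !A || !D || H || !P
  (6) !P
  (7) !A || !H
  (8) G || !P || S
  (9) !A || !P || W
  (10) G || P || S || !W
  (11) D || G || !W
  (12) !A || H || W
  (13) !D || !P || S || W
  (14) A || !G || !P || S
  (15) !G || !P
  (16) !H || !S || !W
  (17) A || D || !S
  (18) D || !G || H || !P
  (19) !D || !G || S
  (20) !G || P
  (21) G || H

G = False, D = True, W = False, S = True, P = False, H = True, A = False

Unit clause (!P) forces P = False.
In (!G || P) only !G is left, so G = False.
In (G || H) only H is left, so H = True.
In (!A || !H) only !A is left, so A = False.
Try D = False:
  (D || G || !H || !S) forces S = False.
  (D || G || W) forces W = True.
  clause (G || P || S || !W) is falsified — backtrack.
So D = True.
Try W = True:
  (G || P || S || !W) forces S = True.
  clause (!H || !S || !W) is falsified — backtrack.
So W = False.
Set S = True.
All clauses satisfied.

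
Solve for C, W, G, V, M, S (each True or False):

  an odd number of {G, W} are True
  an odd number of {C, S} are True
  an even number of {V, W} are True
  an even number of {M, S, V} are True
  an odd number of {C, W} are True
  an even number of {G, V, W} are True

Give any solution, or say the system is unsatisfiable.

C: False, W: True, G: False, V: True, M: False, S: True

{G, W}: 1 true → odd ✓
{C, S}: 1 true → odd ✓
{V, W}: 2 true → even ✓
{M, S, V}: 2 true → even ✓
{C, W}: 1 true → odd ✓
{G, V, W}: 2 true → even ✓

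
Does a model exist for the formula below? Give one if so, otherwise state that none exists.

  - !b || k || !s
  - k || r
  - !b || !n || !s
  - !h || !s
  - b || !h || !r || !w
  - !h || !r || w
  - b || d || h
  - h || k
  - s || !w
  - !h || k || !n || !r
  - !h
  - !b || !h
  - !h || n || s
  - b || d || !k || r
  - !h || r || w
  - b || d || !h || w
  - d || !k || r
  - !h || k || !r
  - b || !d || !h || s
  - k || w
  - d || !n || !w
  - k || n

n: True, r: False, h: False, s: False, w: False, b: True, d: True, k: True

Unit clause (!h) forces h = False.
In (h || k) only k is left, so k = True.
Set n = True.
Set r = False.
  then (d || !k || r) forces d = True.
Set s = False.
  then (s || !w) forces w = False.
Set b = True.
All clauses satisfied.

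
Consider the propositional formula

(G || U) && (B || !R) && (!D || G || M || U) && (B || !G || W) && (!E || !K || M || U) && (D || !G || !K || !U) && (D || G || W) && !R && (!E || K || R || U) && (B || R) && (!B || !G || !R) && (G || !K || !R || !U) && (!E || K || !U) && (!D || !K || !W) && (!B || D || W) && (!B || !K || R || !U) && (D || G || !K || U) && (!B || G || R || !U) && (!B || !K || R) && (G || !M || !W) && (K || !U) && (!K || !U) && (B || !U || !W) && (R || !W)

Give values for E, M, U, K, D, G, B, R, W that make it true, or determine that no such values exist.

E=F, M=T, U=F, K=F, D=T, G=T, B=T, R=F, W=F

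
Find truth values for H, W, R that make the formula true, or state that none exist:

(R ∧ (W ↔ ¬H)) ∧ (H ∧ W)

The formula is unsatisfiable.

Case H = True: the formula simplifies to (R ∧ ¬W) ∧ W.
  W = True: the conjunct ¬W is False.
  W = False: the conjunct W is False.
Case H = False: the conjunct H is False.
Both cases fail — unsatisfiable.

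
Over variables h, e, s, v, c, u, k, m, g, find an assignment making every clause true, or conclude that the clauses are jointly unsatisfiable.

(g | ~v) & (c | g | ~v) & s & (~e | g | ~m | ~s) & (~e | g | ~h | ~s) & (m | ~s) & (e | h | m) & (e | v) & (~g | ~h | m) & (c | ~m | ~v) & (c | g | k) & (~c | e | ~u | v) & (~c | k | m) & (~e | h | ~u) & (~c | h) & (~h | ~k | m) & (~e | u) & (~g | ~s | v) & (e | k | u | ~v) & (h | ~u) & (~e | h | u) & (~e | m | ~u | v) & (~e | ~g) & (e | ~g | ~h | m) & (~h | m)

h = True, e = False, s = True, v = True, c = True, u = False, k = True, m = True, g = True

Unit clause (s) forces s = True.
In (m | ~s) only m is left, so m = True.
Set h = True.
Try e = True:
  (~e | g | ~m | ~s) forces g = True.
  clause (~e | ~g) is falsified — backtrack.
So e = False.
  then (e | v) forces v = True.
  then (c | ~m | ~v) forces c = True.
  then (g | ~v) forces g = True.
Set u = False.
  then (e | k | u | ~v) forces k = True.
All clauses satisfied.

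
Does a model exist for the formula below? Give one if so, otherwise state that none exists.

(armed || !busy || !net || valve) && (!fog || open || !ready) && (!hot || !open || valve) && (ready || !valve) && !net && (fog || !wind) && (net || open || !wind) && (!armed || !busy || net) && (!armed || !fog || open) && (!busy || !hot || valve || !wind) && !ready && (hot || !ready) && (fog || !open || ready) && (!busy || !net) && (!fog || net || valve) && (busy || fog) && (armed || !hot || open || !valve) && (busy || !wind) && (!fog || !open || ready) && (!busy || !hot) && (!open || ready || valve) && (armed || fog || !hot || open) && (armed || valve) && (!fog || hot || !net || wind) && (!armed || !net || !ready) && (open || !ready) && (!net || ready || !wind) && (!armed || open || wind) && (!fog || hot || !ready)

Unsatisfiable

Case ready = True:
  Clause (!ready) is falsified — contradiction.
Case ready = False:
  (ready || !valve) forces valve = False.
  (!net) forces net = False.
  (!fog || net || valve) forces fog = False.
  (fog || !wind) forces wind = False.
  (fog || !open || ready) forces open = False.
  (busy || fog) forces busy = True.
  (!armed || !busy || net) forces armed = False.
  Clause (armed || valve) is falsified — contradiction.
Both cases fail, so the formula is unsatisfiable.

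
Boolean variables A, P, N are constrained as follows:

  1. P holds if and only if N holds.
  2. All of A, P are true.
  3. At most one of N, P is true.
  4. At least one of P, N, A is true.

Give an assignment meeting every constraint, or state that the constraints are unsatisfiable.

Case P = True:
  (1) with P=T forces N = True.
  Constraint (3) is violated (N=T, P=T) — contradiction.
Case P = False:
  Constraint (2) is violated (P=F) — contradiction.
Both cases fail — unsatisfiable.

No satisfying assignment exists.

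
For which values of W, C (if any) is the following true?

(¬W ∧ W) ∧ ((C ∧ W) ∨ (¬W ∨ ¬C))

Case W = True: the conjunct ¬W is False.
Case W = False: the conjunct W is False.
Both cases fail — unsatisfiable.

The formula is unsatisfiable.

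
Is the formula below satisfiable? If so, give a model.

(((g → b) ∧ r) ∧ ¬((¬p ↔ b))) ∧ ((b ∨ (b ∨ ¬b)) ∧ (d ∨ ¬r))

p = True; b = True; r = True; d = True; g = False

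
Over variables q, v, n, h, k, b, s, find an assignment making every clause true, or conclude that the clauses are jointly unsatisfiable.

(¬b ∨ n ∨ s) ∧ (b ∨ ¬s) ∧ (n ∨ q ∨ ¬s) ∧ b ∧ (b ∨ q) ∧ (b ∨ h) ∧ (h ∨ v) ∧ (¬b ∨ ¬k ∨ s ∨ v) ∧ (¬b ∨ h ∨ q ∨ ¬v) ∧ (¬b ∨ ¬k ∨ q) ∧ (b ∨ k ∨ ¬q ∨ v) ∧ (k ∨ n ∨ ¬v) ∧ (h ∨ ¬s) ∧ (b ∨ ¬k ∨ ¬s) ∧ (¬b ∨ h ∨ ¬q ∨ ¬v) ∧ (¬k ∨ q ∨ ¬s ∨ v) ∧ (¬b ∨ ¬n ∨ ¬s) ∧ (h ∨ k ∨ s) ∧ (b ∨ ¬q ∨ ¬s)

q: True; v: False; n: False; h: True; k: False; b: True; s: True

Unit clause (b) forces b = True.
Set q = True.
Set v = False.
  then (h ∨ v) forces h = True.
Set n = False.
  then (¬b ∨ n ∨ s) forces s = True.
Set k = False.
All clauses satisfied.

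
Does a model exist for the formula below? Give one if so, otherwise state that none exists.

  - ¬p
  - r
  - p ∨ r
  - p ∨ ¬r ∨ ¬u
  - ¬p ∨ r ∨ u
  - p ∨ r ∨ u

p = False; u = False; r = True

Unit clause (¬p) forces p = False.
Unit clause (r) forces r = True.
In (p ∨ ¬r ∨ ¬u) only ¬u is left, so u = False.
All clauses satisfied.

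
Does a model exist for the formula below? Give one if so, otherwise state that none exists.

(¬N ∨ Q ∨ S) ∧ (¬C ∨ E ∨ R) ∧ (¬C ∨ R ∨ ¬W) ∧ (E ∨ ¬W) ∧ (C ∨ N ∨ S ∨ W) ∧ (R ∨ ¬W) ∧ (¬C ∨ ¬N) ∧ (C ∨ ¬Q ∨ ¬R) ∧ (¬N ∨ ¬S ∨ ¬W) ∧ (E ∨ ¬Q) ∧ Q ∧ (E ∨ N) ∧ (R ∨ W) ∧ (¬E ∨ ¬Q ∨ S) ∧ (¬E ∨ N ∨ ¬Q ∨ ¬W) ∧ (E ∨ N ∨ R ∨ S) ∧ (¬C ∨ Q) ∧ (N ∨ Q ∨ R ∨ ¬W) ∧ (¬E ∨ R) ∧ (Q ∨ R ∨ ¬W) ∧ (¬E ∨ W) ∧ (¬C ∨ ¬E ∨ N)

Unsatisfiable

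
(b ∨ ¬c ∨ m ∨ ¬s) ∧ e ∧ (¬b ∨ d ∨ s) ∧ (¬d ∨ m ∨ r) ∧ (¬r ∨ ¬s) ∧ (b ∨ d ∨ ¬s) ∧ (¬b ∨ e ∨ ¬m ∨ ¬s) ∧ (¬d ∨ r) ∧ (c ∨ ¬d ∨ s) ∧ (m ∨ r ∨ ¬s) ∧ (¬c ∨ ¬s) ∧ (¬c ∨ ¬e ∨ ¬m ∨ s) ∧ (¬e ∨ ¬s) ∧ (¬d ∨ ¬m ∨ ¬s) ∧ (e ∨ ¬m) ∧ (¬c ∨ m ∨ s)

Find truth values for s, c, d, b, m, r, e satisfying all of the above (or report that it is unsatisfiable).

s = False, c = False, d = False, b = False, m = False, r = False, e = True

Unit clause (e) forces e = True.
In (¬e ∨ ¬s) only ¬s is left, so s = False.
Try c = True:
  (¬c ∨ ¬e ∨ ¬m ∨ s) forces m = False.
  clause (¬c ∨ m ∨ s) is falsified — backtrack.
So c = False.
  then (c ∨ ¬d ∨ s) forces d = False.
  then (¬b ∨ d ∨ s) forces b = False.
Set m = False.
Set r = False.
All clauses satisfied.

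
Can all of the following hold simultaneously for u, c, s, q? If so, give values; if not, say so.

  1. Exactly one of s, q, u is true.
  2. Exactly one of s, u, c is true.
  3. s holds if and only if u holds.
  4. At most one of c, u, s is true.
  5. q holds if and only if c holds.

u = False; c = True; s = False; q = True

  (1) {s, q, u}: 1 true — exactly one ✓
  (2) {s, u, c}: 1 true — exactly one ✓
  (3) s=F, u=F — same ✓
  (4) {c, u, s}: 1 true — at most one ✓
  (5) q=T, c=T — same ✓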